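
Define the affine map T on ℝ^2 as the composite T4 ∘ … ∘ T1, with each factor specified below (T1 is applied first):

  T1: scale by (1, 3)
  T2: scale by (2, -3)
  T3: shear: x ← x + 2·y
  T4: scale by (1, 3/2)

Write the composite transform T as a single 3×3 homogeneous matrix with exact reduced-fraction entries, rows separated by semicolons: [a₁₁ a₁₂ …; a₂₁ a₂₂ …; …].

T = [2 -18 0; 0 -27/2 0; 0 0 1]

T1 = [1 0 0; 0 3 0; 0 0 1]
T2·T1 = [2 0 0; 0 -9 0; 0 0 1]
T3·…·T1 = [2 -18 0; 0 -9 0; 0 0 1]
T4·…·T1 = [2 -18 0; 0 -27/2 0; 0 0 1]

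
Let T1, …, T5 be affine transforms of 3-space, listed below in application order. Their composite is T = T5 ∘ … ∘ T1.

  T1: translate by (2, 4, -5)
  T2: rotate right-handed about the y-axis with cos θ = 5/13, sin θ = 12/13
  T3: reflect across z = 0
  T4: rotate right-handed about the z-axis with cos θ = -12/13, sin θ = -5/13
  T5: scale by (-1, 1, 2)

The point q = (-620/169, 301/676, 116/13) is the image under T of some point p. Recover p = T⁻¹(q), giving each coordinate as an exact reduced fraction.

T1 = [1 0 0 2; 0 1 0 4; 0 0 1 -5; 0 0 0 1]
T2·T1 = [5/13 0 12/13 -50/13; 0 1 0 4; -12/13 0 5/13 -49/13; 0 0 0 1]
T3·…·T1 = [5/13 0 12/13 -50/13; 0 1 0 4; 12/13 0 -5/13 49/13; 0 0 0 1]
T4·…·T1 = [-60/169 5/13 -144/169 860/169; -25/169 -12/13 -60/169 -374/169; 12/13 0 -5/13 49/13; 0 0 0 1]
T5·…·T1 = [60/169 -5/13 144/169 -860/169; -25/169 -12/13 -60/169 -374/169; 24/13 0 -10/13 98/13; 0 0 0 1]
det M = 2; M⁻¹ = [60/169 -25/169 6/13 -2; -5/13 -12/13 0 -4; 144/169 -60/169 -5/26 5; 0 0 0 1]
M⁻¹ · (-620/169, 301/676, 116/13)ᵀ = (3/4, -3, 0)ᵀ

p = (3/4, -3, 0)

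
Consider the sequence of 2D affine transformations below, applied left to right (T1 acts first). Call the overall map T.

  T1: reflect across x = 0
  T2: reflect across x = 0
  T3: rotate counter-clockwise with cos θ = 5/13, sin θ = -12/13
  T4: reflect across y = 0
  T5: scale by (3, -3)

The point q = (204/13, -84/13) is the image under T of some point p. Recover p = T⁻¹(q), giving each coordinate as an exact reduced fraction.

T1 = [-1 0 0; 0 1 0; 0 0 1]
T2·T1 = [1 0 0; 0 1 0; 0 0 1]
T3·…·T1 = [5/13 12/13 0; -12/13 5/13 0; 0 0 1]
T4·…·T1 = [5/13 12/13 0; 12/13 -5/13 0; 0 0 1]
T5·…·T1 = [15/13 36/13 0; -36/13 15/13 0; 0 0 1]
det M = 9; M⁻¹ = [5/39 -4/13 0; 4/13 5/39 0; 0 0 1]
M⁻¹ · (204/13, -84/13)ᵀ = (4, 4)ᵀ

p = (4, 4)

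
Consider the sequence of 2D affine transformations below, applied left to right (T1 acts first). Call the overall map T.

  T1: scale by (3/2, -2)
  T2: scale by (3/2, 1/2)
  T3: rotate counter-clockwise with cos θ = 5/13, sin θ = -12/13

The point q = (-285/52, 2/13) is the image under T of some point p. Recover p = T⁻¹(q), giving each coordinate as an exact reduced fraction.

p = (-1, 5)

T1 = [3/2 0 0; 0 -2 0; 0 0 1]
T2·T1 = [9/4 0 0; 0 -1 0; 0 0 1]
T3·…·T1 = [45/52 -12/13 0; -27/13 -5/13 0; 0 0 1]
det M = -9/4; M⁻¹ = [20/117 -16/39 0; -12/13 -5/13 0; 0 0 1]
M⁻¹ · (-285/52, 2/13)ᵀ = (-1, 5)ᵀ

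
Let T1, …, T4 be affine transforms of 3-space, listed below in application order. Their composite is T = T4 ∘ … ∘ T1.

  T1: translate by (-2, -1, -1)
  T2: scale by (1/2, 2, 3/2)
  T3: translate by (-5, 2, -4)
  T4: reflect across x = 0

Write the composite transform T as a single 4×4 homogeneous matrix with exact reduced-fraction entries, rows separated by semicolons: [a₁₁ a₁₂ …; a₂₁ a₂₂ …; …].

T = [-1/2 0 0 6; 0 2 0 0; 0 0 3/2 -11/2; 0 0 0 1]

T1 = [1 0 0 -2; 0 1 0 -1; 0 0 1 -1; 0 0 0 1]
T2·T1 = [1/2 0 0 -1; 0 2 0 -2; 0 0 3/2 -3/2; 0 0 0 1]
T3·…·T1 = [1/2 0 0 -6; 0 2 0 0; 0 0 3/2 -11/2; 0 0 0 1]
T4·…·T1 = [-1/2 0 0 6; 0 2 0 0; 0 0 3/2 -11/2; 0 0 0 1]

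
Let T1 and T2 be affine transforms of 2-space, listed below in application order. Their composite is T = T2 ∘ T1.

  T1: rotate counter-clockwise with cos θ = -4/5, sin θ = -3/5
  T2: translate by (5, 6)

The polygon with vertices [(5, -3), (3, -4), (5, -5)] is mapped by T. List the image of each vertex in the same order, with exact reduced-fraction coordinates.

image vertices: (-4/5, 27/5), (1/5, 37/5), (-2, 7)

T1 rotate counter-clockwise with cos θ = -4/5, sin θ = -3/5: (5, -3) → (-29/5, -3/5); (3, -4) → (-24/5, 7/5); (5, -5) → (-7, 1)
T2 translate by (5, 6): (-29/5, -3/5) → (-4/5, 27/5); (-24/5, 7/5) → (1/5, 37/5); (-7, 1) → (-2, 7)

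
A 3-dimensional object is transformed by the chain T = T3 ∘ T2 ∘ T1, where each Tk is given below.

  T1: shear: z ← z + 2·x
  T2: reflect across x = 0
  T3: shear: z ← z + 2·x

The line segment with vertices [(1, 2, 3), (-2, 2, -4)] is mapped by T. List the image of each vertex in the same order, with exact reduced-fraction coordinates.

T1 shear: z ← z + 2·x: (1, 2, 3) → (1, 2, 5); (-2, 2, -4) → (-2, 2, -8)
T2 reflect across x = 0: (1, 2, 5) → (-1, 2, 5); (-2, 2, -8) → (2, 2, -8)
T3 shear: z ← z + 2·x: (-1, 2, 5) → (-1, 2, 3); (2, 2, -8) → (2, 2, -4)

image vertices: (-1, 2, 3), (2, 2, -4)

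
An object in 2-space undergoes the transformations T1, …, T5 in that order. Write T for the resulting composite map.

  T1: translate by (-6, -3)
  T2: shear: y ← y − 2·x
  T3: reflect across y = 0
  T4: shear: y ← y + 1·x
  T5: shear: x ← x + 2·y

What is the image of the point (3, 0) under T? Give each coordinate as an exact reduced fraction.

T1 translate by (-6, -3): (3, 0) → (-3, -3)
T2 shear: y ← y − 2·x: (-3, -3) → (-3, 3)
T3 reflect across y = 0: (-3, 3) → (-3, -3)
T4 shear: y ← y + 1·x: (-3, -3) → (-3, -6)
T5 shear: x ← x + 2·y: (-3, -6) → (-15, -6)

T(p) = (-15, -6)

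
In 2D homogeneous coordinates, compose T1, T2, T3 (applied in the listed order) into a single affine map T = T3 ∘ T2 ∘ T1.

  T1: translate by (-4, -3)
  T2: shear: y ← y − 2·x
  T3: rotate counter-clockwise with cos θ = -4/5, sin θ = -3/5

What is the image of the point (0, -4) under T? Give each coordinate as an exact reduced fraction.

T1 translate by (-4, -3): (0, -4) → (-4, -7)
T2 shear: y ← y − 2·x: (-4, -7) → (-4, 1)
T3 rotate counter-clockwise with cos θ = -4/5, sin θ = -3/5: (-4, 1) → (19/5, 8/5)

T(p) = (19/5, 8/5)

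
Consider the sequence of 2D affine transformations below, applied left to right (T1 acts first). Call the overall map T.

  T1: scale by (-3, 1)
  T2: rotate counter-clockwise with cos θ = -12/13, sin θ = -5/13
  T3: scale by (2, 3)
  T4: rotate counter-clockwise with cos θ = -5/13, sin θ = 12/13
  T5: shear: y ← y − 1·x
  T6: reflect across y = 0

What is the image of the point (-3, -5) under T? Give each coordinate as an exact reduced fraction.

T1 scale by (-3, 1): (-3, -5) → (9, -5)
T2 rotate counter-clockwise with cos θ = -12/13, sin θ = -5/13: (9, -5) → (-133/13, 15/13)
T3 scale by (2, 3): (-133/13, 15/13) → (-266/13, 45/13)
T4 rotate counter-clockwise with cos θ = -5/13, sin θ = 12/13: (-266/13, 45/13) → (790/169, -3417/169)
T5 shear: y ← y − 1·x: (790/169, -3417/169) → (790/169, -4207/169)
T6 reflect across y = 0: (790/169, -4207/169) → (790/169, 4207/169)

T(p) = (790/169, 4207/169)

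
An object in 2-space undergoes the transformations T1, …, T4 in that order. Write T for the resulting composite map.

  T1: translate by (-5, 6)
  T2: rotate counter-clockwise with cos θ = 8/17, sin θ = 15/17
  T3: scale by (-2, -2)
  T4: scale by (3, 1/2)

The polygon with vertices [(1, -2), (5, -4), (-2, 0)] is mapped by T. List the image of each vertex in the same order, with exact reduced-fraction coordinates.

image vertices: (552/17, 28/17), (180/17, -16/17), (876/17, 57/17)

T1 translate by (-5, 6): (1, -2) → (-4, 4); (5, -4) → (0, 2); (-2, 0) → (-7, 6)
T2 rotate counter-clockwise with cos θ = 8/17, sin θ = 15/17: (-4, 4) → (-92/17, -28/17); (0, 2) → (-30/17, 16/17); (-7, 6) → (-146/17, -57/17)
T3 scale by (-2, -2): (-92/17, -28/17) → (184/17, 56/17); (-30/17, 16/17) → (60/17, -32/17); (-146/17, -57/17) → (292/17, 114/17)
T4 scale by (3, 1/2): (184/17, 56/17) → (552/17, 28/17); (60/17, -32/17) → (180/17, -16/17); (292/17, 114/17) → (876/17, 57/17)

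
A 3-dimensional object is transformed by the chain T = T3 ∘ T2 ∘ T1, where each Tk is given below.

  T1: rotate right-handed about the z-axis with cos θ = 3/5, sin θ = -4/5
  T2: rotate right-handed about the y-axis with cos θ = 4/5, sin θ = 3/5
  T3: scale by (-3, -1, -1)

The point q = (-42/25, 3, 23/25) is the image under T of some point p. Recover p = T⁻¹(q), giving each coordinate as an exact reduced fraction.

T1 = [3/5 4/5 0 0; -4/5 3/5 0 0; 0 0 1 0; 0 0 0 1]
T2·T1 = [12/25 16/25 3/5 0; -4/5 3/5 0 0; -9/25 -12/25 4/5 0; 0 0 0 1]
T3·…·T1 = [-36/25 -48/25 -9/5 0; 4/5 -3/5 0 0; 9/25 12/25 -4/5 0; 0 0 0 1]
det M = -3; M⁻¹ = [-4/25 4/5 9/25 0; -16/75 -3/5 12/25 0; -1/5 0 -4/5 0; 0 0 0 1]
M⁻¹ · (-42/25, 3, 23/25)ᵀ = (3, -1, -2/5)ᵀ

p = (3, -1, -2/5)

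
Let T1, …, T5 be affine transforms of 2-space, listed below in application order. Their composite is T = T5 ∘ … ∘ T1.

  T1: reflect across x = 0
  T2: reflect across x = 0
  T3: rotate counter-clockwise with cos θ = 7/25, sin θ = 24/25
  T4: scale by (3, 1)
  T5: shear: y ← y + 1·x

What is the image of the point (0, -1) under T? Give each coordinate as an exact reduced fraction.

T1 reflect across x = 0: (0, -1) → (0, -1)
T2 reflect across x = 0: (0, -1) → (0, -1)
T3 rotate counter-clockwise with cos θ = 7/25, sin θ = 24/25: (0, -1) → (24/25, -7/25)
T4 scale by (3, 1): (24/25, -7/25) → (72/25, -7/25)
T5 shear: y ← y + 1·x: (72/25, -7/25) → (72/25, 13/5)

T(p) = (72/25, 13/5)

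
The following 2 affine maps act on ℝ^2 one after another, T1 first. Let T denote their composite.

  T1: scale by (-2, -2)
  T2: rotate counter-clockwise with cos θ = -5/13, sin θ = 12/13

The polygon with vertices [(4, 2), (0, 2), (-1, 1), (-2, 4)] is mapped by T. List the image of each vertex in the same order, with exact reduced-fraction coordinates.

image vertices: (88/13, -76/13), (48/13, 20/13), (14/13, 34/13), (76/13, 88/13)

T1 scale by (-2, -2): (4, 2) → (-8, -4); (0, 2) → (0, -4); (-1, 1) → (2, -2); (-2, 4) → (4, -8)
T2 rotate counter-clockwise with cos θ = -5/13, sin θ = 12/13: (-8, -4) → (88/13, -76/13); (0, -4) → (48/13, 20/13); (2, -2) → (14/13, 34/13); (4, -8) → (76/13, 88/13)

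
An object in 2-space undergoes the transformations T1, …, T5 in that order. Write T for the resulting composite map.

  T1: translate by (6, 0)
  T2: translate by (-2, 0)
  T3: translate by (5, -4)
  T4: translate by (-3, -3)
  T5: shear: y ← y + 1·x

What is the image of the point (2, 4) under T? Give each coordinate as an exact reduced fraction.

T(p) = (8, 5)

T1 translate by (6, 0): (2, 4) → (8, 4)
T2 translate by (-2, 0): (8, 4) → (6, 4)
T3 translate by (5, -4): (6, 4) → (11, 0)
T4 translate by (-3, -3): (11, 0) → (8, -3)
T5 shear: y ← y + 1·x: (8, -3) → (8, 5)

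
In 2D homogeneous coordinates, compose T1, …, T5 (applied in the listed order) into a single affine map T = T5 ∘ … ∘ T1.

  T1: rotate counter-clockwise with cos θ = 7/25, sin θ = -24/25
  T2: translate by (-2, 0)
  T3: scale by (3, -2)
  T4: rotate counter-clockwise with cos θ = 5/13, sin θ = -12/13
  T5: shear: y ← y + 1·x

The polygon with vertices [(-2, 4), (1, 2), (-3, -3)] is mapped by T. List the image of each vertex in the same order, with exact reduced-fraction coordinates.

image vertices: (-1344/325, -3256/325), (63/65, 47/65), (-3369/325, 1269/325)

T1 rotate counter-clockwise with cos θ = 7/25, sin θ = -24/25: (-2, 4) → (82/25, 76/25); (1, 2) → (11/5, -2/5); (-3, -3) → (-93/25, 51/25)
T2 translate by (-2, 0): (82/25, 76/25) → (32/25, 76/25); (11/5, -2/5) → (1/5, -2/5); (-93/25, 51/25) → (-143/25, 51/25)
T3 scale by (3, -2): (32/25, 76/25) → (96/25, -152/25); (1/5, -2/5) → (3/5, 4/5); (-143/25, 51/25) → (-429/25, -102/25)
T4 rotate counter-clockwise with cos θ = 5/13, sin θ = -12/13: (96/25, -152/25) → (-1344/325, -1912/325); (3/5, 4/5) → (63/65, -16/65); (-429/25, -102/25) → (-3369/325, 4638/325)
T5 shear: y ← y + 1·x: (-1344/325, -1912/325) → (-1344/325, -3256/325); (63/65, -16/65) → (63/65, 47/65); (-3369/325, 4638/325) → (-3369/325, 1269/325)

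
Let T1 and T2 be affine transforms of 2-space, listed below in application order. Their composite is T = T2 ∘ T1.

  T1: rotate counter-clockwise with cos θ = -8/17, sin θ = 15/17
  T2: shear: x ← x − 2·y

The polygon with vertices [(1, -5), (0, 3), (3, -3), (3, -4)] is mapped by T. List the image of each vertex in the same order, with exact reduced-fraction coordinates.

T1 rotate counter-clockwise with cos θ = -8/17, sin θ = 15/17: (1, -5) → (67/17, 55/17); (0, 3) → (-45/17, -24/17); (3, -3) → (21/17, 69/17); (3, -4) → (36/17, 77/17)
T2 shear: x ← x − 2·y: (67/17, 55/17) → (-43/17, 55/17); (-45/17, -24/17) → (3/17, -24/17); (21/17, 69/17) → (-117/17, 69/17); (36/17, 77/17) → (-118/17, 77/17)

image vertices: (-43/17, 55/17), (3/17, -24/17), (-117/17, 69/17), (-118/17, 77/17)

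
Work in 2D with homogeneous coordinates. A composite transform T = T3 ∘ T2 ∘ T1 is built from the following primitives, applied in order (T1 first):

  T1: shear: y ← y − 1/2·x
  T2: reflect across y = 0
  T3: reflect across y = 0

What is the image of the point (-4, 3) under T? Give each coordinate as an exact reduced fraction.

T1 shear: y ← y − 1/2·x: (-4, 3) → (-4, 5)
T2 reflect across y = 0: (-4, 5) → (-4, -5)
T3 reflect across y = 0: (-4, -5) → (-4, 5)

T(p) = (-4, 5)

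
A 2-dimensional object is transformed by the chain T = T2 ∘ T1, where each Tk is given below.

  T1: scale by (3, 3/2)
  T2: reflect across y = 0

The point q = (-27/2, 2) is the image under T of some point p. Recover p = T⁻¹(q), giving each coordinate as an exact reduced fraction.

p = (-9/2, -4/3)

T1 = [3 0 0; 0 3/2 0; 0 0 1]
T2·T1 = [3 0 0; 0 -3/2 0; 0 0 1]
det M = -9/2; M⁻¹ = [1/3 0 0; 0 -2/3 0; 0 0 1]
M⁻¹ · (-27/2, 2)ᵀ = (-9/2, -4/3)ᵀ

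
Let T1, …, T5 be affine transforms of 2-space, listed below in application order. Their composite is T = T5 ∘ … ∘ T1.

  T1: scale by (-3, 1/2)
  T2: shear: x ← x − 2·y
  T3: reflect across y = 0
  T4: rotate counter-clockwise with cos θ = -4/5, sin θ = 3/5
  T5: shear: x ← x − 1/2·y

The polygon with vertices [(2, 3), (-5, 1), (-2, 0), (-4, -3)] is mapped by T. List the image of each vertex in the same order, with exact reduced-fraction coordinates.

image vertices: (51/5, -21/5), (-153/10, 44/5), (-33/5, 18/5), (-84/5, 39/5)

T1 scale by (-3, 1/2): (2, 3) → (-6, 3/2); (-5, 1) → (15, 1/2); (-2, 0) → (6, 0); (-4, -3) → (12, -3/2)
T2 shear: x ← x − 2·y: (-6, 3/2) → (-9, 3/2); (15, 1/2) → (14, 1/2); (6, 0) → (6, 0); (12, -3/2) → (15, -3/2)
T3 reflect across y = 0: (-9, 3/2) → (-9, -3/2); (14, 1/2) → (14, -1/2); (6, 0) → (6, 0); (15, -3/2) → (15, 3/2)
T4 rotate counter-clockwise with cos θ = -4/5, sin θ = 3/5: (-9, -3/2) → (81/10, -21/5); (14, -1/2) → (-109/10, 44/5); (6, 0) → (-24/5, 18/5); (15, 3/2) → (-129/10, 39/5)
T5 shear: x ← x − 1/2·y: (81/10, -21/5) → (51/5, -21/5); (-109/10, 44/5) → (-153/10, 44/5); (-24/5, 18/5) → (-33/5, 18/5); (-129/10, 39/5) → (-84/5, 39/5)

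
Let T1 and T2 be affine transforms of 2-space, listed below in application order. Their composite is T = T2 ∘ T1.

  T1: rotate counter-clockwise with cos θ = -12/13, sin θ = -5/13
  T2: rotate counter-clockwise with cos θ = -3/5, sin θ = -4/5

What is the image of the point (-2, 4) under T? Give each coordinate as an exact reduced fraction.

T1 rotate counter-clockwise with cos θ = -12/13, sin θ = -5/13: (-2, 4) → (44/13, -38/13)
T2 rotate counter-clockwise with cos θ = -3/5, sin θ = -4/5: (44/13, -38/13) → (-284/65, -62/65)

T(p) = (-284/65, -62/65)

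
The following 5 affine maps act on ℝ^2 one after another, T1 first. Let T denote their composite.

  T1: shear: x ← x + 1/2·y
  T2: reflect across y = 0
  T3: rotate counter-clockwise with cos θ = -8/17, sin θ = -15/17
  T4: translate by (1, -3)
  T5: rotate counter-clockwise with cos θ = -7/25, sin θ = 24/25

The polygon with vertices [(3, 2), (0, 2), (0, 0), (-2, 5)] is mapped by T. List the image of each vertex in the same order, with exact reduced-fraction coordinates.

T1 shear: x ← x + 1/2·y: (3, 2) → (4, 2); (0, 2) → (1, 2); (0, 0) → (0, 0); (-2, 5) → (1/2, 5)
T2 reflect across y = 0: (4, 2) → (4, -2); (1, 2) → (1, -2); (0, 0) → (0, 0); (1/2, 5) → (1/2, -5)
T3 rotate counter-clockwise with cos θ = -8/17, sin θ = -15/17: (4, -2) → (-62/17, -44/17); (1, -2) → (-38/17, 1/17); (0, 0) → (0, 0); (1/2, -5) → (-79/17, 65/34)
T4 translate by (1, -3): (-62/17, -44/17) → (-45/17, -95/17); (-38/17, 1/17) → (-21/17, -50/17); (0, 0) → (1, -3); (-79/17, 65/34) → (-62/17, -37/34)
T5 rotate counter-clockwise with cos θ = -7/25, sin θ = 24/25: (-45/17, -95/17) → (519/85, -83/85); (-21/17, -50/17) → (1347/425, -154/425); (1, -3) → (13/5, 9/5); (-62/17, -37/34) → (878/425, -2717/850)

image vertices: (519/85, -83/85), (1347/425, -154/425), (13/5, 9/5), (878/425, -2717/850)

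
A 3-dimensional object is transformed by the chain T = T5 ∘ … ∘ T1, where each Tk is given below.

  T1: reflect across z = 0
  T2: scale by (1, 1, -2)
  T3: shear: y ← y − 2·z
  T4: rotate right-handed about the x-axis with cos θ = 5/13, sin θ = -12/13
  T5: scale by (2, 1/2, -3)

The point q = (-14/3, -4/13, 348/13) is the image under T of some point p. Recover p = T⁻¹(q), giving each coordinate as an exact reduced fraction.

T1 = [1 0 0 0; 0 1 0 0; 0 0 -1 0; 0 0 0 1]
T2·T1 = [1 0 0 0; 0 1 0 0; 0 0 2 0; 0 0 0 1]
T3·…·T1 = [1 0 0 0; 0 1 -4 0; 0 0 2 0; 0 0 0 1]
T4·…·T1 = [1 0 0 0; 0 5/13 4/13 0; 0 -12/13 58/13 0; 0 0 0 1]
T5·…·T1 = [2 0 0 0; 0 5/26 2/13 0; 0 36/13 -174/13 0; 0 0 0 1]
det M = -6; M⁻¹ = [1/2 0 0 0; 0 58/13 2/39 0; 0 12/13 -5/78 0; 0 0 0 1]
M⁻¹ · (-14/3, -4/13, 348/13)ᵀ = (-7/3, 0, -2)ᵀ

p = (-7/3, 0, -2)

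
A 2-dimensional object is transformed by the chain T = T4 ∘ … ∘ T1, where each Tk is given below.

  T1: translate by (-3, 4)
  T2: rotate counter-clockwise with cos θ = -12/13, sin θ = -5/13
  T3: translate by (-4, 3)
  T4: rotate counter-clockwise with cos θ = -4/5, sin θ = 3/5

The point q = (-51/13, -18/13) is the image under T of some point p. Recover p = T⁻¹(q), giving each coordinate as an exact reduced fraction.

T1 = [1 0 -3; 0 1 4; 0 0 1]
T2·T1 = [-12/13 5/13 56/13; -5/13 -12/13 -33/13; 0 0 1]
T3·…·T1 = [-12/13 5/13 4/13; -5/13 -12/13 6/13; 0 0 1]
T4·…·T1 = [63/65 16/65 -34/65; -16/65 63/65 -12/65; 0 0 1]
det M = 1; M⁻¹ = [63/65 -16/65 6/13; 16/65 63/65 4/13; 0 0 1]
M⁻¹ · (-51/13, -18/13)ᵀ = (-3, -2)ᵀ

p = (-3, -2)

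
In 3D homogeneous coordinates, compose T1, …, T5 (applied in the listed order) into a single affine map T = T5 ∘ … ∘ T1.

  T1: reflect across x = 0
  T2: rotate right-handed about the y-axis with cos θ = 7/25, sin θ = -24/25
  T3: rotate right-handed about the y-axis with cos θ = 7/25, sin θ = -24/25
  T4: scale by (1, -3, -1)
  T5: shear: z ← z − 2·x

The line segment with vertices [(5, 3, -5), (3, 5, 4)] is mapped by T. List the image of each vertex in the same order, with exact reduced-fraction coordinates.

image vertices: (863/125, -9, -1917/125), (237/625, -15, 2642/625)

T1 reflect across x = 0: (5, 3, -5) → (-5, 3, -5); (3, 5, 4) → (-3, 5, 4)
T2 rotate right-handed about the y-axis with cos θ = 7/25, sin θ = -24/25: (-5, 3, -5) → (17/5, 3, -31/5); (-3, 5, 4) → (-117/25, 5, -44/25)
T3 rotate right-handed about the y-axis with cos θ = 7/25, sin θ = -24/25: (17/5, 3, -31/5) → (863/125, 3, 191/125); (-117/25, 5, -44/25) → (237/625, 5, -3116/625)
T4 scale by (1, -3, -1): (863/125, 3, 191/125) → (863/125, -9, -191/125); (237/625, 5, -3116/625) → (237/625, -15, 3116/625)
T5 shear: z ← z − 2·x: (863/125, -9, -191/125) → (863/125, -9, -1917/125); (237/625, -15, 3116/625) → (237/625, -15, 2642/625)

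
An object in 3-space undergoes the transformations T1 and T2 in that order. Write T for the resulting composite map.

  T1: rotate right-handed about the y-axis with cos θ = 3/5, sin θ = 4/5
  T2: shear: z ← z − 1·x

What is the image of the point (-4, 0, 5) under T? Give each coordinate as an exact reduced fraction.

T1 rotate right-handed about the y-axis with cos θ = 3/5, sin θ = 4/5: (-4, 0, 5) → (8/5, 0, 31/5)
T2 shear: z ← z − 1·x: (8/5, 0, 31/5) → (8/5, 0, 23/5)

T(p) = (8/5, 0, 23/5)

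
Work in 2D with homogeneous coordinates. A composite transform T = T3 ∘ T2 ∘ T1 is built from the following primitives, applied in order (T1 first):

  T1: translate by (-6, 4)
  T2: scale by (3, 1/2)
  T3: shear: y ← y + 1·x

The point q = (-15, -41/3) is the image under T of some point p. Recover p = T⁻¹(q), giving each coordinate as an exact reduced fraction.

T1 = [1 0 -6; 0 1 4; 0 0 1]
T2·T1 = [3 0 -18; 0 1/2 2; 0 0 1]
T3·…·T1 = [3 0 -18; 3 1/2 -16; 0 0 1]
det M = 3/2; M⁻¹ = [1/3 0 6; -2 2 -4; 0 0 1]
M⁻¹ · (-15, -41/3)ᵀ = (1, -4/3)ᵀ

p = (1, -4/3)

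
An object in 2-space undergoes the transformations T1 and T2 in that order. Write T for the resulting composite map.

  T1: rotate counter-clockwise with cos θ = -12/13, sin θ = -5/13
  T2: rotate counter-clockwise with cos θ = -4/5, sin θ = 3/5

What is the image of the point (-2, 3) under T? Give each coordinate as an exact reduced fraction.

T(p) = (-6/5, 17/5)

T1 rotate counter-clockwise with cos θ = -12/13, sin θ = -5/13: (-2, 3) → (3, -2)
T2 rotate counter-clockwise with cos θ = -4/5, sin θ = 3/5: (3, -2) → (-6/5, 17/5)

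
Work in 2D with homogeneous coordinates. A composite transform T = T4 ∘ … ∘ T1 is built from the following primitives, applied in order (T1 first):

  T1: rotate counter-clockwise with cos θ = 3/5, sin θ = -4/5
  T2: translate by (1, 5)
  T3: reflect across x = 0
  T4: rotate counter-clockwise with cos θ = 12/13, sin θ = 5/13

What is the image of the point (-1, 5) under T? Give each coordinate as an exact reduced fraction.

T(p) = (-484/65, 418/65)

T1 rotate counter-clockwise with cos θ = 3/5, sin θ = -4/5: (-1, 5) → (17/5, 19/5)
T2 translate by (1, 5): (17/5, 19/5) → (22/5, 44/5)
T3 reflect across x = 0: (22/5, 44/5) → (-22/5, 44/5)
T4 rotate counter-clockwise with cos θ = 12/13, sin θ = 5/13: (-22/5, 44/5) → (-484/65, 418/65)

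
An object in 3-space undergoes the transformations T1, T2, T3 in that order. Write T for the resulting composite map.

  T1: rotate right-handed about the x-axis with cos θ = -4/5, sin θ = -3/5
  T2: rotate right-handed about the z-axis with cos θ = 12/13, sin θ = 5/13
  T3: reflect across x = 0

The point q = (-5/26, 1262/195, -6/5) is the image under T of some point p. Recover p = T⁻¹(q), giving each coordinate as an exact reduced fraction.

p = (8/3, -4, 9/2)

T1 = [1 0 0 0; 0 -4/5 3/5 0; 0 -3/5 -4/5 0; 0 0 0 1]
T2·T1 = [12/13 4/13 -3/13 0; 5/13 -48/65 36/65 0; 0 -3/5 -4/5 0; 0 0 0 1]
T3·…·T1 = [-12/13 -4/13 3/13 0; 5/13 -48/65 36/65 0; 0 -3/5 -4/5 0; 0 0 0 1]
det M = -1; M⁻¹ = [-12/13 5/13 0 0; -4/13 -48/65 -3/5 0; 3/13 36/65 -4/5 0; 0 0 0 1]
M⁻¹ · (-5/26, 1262/195, -6/5)ᵀ = (8/3, -4, 9/2)ᵀ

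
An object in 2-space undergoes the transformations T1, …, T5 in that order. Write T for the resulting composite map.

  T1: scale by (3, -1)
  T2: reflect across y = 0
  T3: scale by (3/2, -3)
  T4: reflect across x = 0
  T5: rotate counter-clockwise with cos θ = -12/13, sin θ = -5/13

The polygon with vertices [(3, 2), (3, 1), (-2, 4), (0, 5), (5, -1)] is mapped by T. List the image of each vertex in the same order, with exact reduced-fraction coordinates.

image vertices: (132/13, 279/26), (147/13, 207/26), (-168/13, 99/13), (-75/13, 180/13), (285/13, 153/26)

T1 scale by (3, -1): (3, 2) → (9, -2); (3, 1) → (9, -1); (-2, 4) → (-6, -4); (0, 5) → (0, -5); (5, -1) → (15, 1)
T2 reflect across y = 0: (9, -2) → (9, 2); (9, -1) → (9, 1); (-6, -4) → (-6, 4); (0, -5) → (0, 5); (15, 1) → (15, -1)
T3 scale by (3/2, -3): (9, 2) → (27/2, -6); (9, 1) → (27/2, -3); (-6, 4) → (-9, -12); (0, 5) → (0, -15); (15, -1) → (45/2, 3)
T4 reflect across x = 0: (27/2, -6) → (-27/2, -6); (27/2, -3) → (-27/2, -3); (-9, -12) → (9, -12); (0, -15) → (0, -15); (45/2, 3) → (-45/2, 3)
T5 rotate counter-clockwise with cos θ = -12/13, sin θ = -5/13: (-27/2, -6) → (132/13, 279/26); (-27/2, -3) → (147/13, 207/26); (9, -12) → (-168/13, 99/13); (0, -15) → (-75/13, 180/13); (-45/2, 3) → (285/13, 153/26)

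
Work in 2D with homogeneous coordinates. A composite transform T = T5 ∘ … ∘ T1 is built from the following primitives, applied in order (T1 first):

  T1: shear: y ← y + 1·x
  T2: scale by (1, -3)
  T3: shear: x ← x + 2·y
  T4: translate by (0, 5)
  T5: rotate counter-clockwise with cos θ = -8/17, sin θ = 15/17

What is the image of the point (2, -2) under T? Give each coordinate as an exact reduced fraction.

T1 shear: y ← y + 1·x: (2, -2) → (2, 0)
T2 scale by (1, -3): (2, 0) → (2, 0)
T3 shear: x ← x + 2·y: (2, 0) → (2, 0)
T4 translate by (0, 5): (2, 0) → (2, 5)
T5 rotate counter-clockwise with cos θ = -8/17, sin θ = 15/17: (2, 5) → (-91/17, -10/17)

T(p) = (-91/17, -10/17)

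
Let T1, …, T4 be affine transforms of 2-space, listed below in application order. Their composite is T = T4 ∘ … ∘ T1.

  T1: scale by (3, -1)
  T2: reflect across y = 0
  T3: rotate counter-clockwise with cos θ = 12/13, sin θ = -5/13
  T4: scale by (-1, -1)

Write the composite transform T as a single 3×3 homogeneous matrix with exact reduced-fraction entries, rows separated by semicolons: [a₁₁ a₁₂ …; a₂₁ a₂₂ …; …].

T = [-36/13 -5/13 0; 15/13 -12/13 0; 0 0 1]

T1 = [3 0 0; 0 -1 0; 0 0 1]
T2·T1 = [3 0 0; 0 1 0; 0 0 1]
T3·…·T1 = [36/13 5/13 0; -15/13 12/13 0; 0 0 1]
T4·…·T1 = [-36/13 -5/13 0; 15/13 -12/13 0; 0 0 1]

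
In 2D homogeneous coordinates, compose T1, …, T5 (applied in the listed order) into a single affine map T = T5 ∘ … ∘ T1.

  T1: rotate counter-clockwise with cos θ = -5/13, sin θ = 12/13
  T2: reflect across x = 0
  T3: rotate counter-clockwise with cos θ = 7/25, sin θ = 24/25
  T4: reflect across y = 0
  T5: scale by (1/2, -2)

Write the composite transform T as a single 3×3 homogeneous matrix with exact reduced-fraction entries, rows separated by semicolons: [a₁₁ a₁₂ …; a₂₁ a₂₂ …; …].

T1 = [-5/13 -12/13 0; 12/13 -5/13 0; 0 0 1]
T2·T1 = [5/13 12/13 0; 12/13 -5/13 0; 0 0 1]
T3·…·T1 = [-253/325 204/325 0; 204/325 253/325 0; 0 0 1]
T4·…·T1 = [-253/325 204/325 0; -204/325 -253/325 0; 0 0 1]
T5·…·T1 = [-253/650 102/325 0; 408/325 506/325 0; 0 0 1]

T = [-253/650 102/325 0; 408/325 506/325 0; 0 0 1]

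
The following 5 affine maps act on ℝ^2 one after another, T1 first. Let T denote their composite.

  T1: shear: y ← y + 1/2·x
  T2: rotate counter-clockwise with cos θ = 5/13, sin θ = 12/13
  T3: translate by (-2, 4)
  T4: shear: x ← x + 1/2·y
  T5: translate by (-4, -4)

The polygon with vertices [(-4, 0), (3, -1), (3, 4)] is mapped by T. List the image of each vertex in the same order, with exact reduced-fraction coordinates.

T1 shear: y ← y + 1/2·x: (-4, 0) → (-4, -2); (3, -1) → (3, 1/2); (3, 4) → (3, 11/2)
T2 rotate counter-clockwise with cos θ = 5/13, sin θ = 12/13: (-4, -2) → (4/13, -58/13); (3, 1/2) → (9/13, 77/26); (3, 11/2) → (-51/13, 127/26)
T3 translate by (-2, 4): (4/13, -58/13) → (-22/13, -6/13); (9/13, 77/26) → (-17/13, 181/26); (-51/13, 127/26) → (-77/13, 231/26)
T4 shear: x ← x + 1/2·y: (-22/13, -6/13) → (-25/13, -6/13); (-17/13, 181/26) → (113/52, 181/26); (-77/13, 231/26) → (-77/52, 231/26)
T5 translate by (-4, -4): (-25/13, -6/13) → (-77/13, -58/13); (113/52, 181/26) → (-95/52, 77/26); (-77/52, 231/26) → (-285/52, 127/26)

image vertices: (-77/13, -58/13), (-95/52, 77/26), (-285/52, 127/26)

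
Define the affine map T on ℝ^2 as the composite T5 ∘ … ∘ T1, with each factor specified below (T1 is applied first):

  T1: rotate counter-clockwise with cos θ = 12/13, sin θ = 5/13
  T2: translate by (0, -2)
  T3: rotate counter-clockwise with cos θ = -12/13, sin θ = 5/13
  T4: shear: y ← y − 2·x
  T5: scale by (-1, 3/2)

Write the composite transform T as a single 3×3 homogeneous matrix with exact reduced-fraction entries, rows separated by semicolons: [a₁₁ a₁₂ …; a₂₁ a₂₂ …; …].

T1 = [12/13 -5/13 0; 5/13 12/13 0; 0 0 1]
T2·T1 = [12/13 -5/13 0; 5/13 12/13 -2; 0 0 1]
T3·…·T1 = [-1 0 10/13; 0 -1 24/13; 0 0 1]
T4·…·T1 = [-1 0 10/13; 2 -1 4/13; 0 0 1]
T5·…·T1 = [1 0 -10/13; 3 -3/2 6/13; 0 0 1]

T = [1 0 -10/13; 3 -3/2 6/13; 0 0 1]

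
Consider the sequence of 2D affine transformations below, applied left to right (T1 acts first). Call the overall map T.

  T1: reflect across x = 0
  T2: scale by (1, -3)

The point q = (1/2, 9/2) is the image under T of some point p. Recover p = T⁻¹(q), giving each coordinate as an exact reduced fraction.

T1 = [-1 0 0; 0 1 0; 0 0 1]
T2·T1 = [-1 0 0; 0 -3 0; 0 0 1]
det M = 3; M⁻¹ = [-1 0 0; 0 -1/3 0; 0 0 1]
M⁻¹ · (1/2, 9/2)ᵀ = (-1/2, -3/2)ᵀ

p = (-1/2, -3/2)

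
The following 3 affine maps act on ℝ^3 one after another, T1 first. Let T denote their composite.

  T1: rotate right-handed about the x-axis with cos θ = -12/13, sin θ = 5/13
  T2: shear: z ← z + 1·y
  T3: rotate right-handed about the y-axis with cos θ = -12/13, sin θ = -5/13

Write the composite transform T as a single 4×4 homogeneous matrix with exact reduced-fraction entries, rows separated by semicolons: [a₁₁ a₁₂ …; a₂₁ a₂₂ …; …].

T = [-12/13 35/169 85/169 0; 0 -12/13 -5/13 0; 5/13 84/169 204/169 0; 0 0 0 1]

T1 = [1 0 0 0; 0 -12/13 -5/13 0; 0 5/13 -12/13 0; 0 0 0 1]
T2·T1 = [1 0 0 0; 0 -12/13 -5/13 0; 0 -7/13 -17/13 0; 0 0 0 1]
T3·…·T1 = [-12/13 35/169 85/169 0; 0 -12/13 -5/13 0; 5/13 84/169 204/169 0; 0 0 0 1]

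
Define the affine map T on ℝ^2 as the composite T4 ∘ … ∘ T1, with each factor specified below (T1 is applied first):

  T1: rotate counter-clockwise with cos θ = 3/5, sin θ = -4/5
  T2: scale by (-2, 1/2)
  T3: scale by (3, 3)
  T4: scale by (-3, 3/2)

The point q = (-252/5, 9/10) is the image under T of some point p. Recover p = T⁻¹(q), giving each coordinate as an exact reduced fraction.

T1 = [3/5 4/5 0; -4/5 3/5 0; 0 0 1]
T2·T1 = [-6/5 -8/5 0; -2/5 3/10 0; 0 0 1]
T3·…·T1 = [-18/5 -24/5 0; -6/5 9/10 0; 0 0 1]
T4·…·T1 = [54/5 72/5 0; -9/5 27/20 0; 0 0 1]
det M = 81/2; M⁻¹ = [1/30 -16/45 0; 2/45 4/15 0; 0 0 1]
M⁻¹ · (-252/5, 9/10)ᵀ = (-2, -2)ᵀ

p = (-2, -2)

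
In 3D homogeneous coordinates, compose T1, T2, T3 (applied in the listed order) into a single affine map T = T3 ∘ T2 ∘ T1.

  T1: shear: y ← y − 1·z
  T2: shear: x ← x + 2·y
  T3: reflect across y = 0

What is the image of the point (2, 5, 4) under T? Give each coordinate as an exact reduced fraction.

T1 shear: y ← y − 1·z: (2, 5, 4) → (2, 1, 4)
T2 shear: x ← x + 2·y: (2, 1, 4) → (4, 1, 4)
T3 reflect across y = 0: (4, 1, 4) → (4, -1, 4)

T(p) = (4, -1, 4)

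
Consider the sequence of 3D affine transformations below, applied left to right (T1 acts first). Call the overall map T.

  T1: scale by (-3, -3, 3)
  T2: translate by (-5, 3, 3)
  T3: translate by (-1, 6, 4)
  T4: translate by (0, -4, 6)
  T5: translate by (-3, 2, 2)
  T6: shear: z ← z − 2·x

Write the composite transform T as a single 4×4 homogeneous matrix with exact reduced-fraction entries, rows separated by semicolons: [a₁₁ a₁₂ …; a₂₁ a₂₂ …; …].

T = [-3 0 0 -9; 0 -3 0 7; 6 0 3 33; 0 0 0 1]

T1 = [-3 0 0 0; 0 -3 0 0; 0 0 3 0; 0 0 0 1]
T2·T1 = [-3 0 0 -5; 0 -3 0 3; 0 0 3 3; 0 0 0 1]
T3·…·T1 = [-3 0 0 -6; 0 -3 0 9; 0 0 3 7; 0 0 0 1]
T4·…·T1 = [-3 0 0 -6; 0 -3 0 5; 0 0 3 13; 0 0 0 1]
T5·…·T1 = [-3 0 0 -9; 0 -3 0 7; 0 0 3 15; 0 0 0 1]
T6·…·T1 = [-3 0 0 -9; 0 -3 0 7; 6 0 3 33; 0 0 0 1]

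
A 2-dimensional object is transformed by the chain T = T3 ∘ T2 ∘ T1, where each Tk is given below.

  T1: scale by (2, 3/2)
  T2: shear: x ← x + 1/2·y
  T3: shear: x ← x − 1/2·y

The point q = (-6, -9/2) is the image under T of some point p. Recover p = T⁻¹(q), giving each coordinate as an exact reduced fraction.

T1 = [2 0 0; 0 3/2 0; 0 0 1]
T2·T1 = [2 3/4 0; 0 3/2 0; 0 0 1]
T3·…·T1 = [2 0 0; 0 3/2 0; 0 0 1]
det M = 3; M⁻¹ = [1/2 0 0; 0 2/3 0; 0 0 1]
M⁻¹ · (-6, -9/2)ᵀ = (-3, -3)ᵀ

p = (-3, -3)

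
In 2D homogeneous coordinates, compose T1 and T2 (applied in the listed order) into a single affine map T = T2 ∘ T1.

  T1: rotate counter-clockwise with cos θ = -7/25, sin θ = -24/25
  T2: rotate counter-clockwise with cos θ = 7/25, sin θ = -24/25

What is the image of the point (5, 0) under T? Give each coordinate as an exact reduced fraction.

T1 rotate counter-clockwise with cos θ = -7/25, sin θ = -24/25: (5, 0) → (-7/5, -24/5)
T2 rotate counter-clockwise with cos θ = 7/25, sin θ = -24/25: (-7/5, -24/5) → (-5, 0)

T(p) = (-5, 0)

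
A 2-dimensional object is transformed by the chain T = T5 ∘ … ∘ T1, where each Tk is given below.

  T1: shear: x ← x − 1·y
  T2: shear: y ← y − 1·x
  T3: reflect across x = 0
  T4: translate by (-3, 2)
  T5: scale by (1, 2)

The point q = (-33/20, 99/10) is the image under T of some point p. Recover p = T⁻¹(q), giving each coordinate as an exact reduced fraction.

p = (1/4, 8/5)

T1 = [1 -1 0; 0 1 0; 0 0 1]
T2·T1 = [1 -1 0; -1 2 0; 0 0 1]
T3·…·T1 = [-1 1 0; -1 2 0; 0 0 1]
T4·…·T1 = [-1 1 -3; -1 2 2; 0 0 1]
T5·…·T1 = [-1 1 -3; -2 4 4; 0 0 1]
det M = -2; M⁻¹ = [-2 1/2 -8; -1 1/2 -5; 0 0 1]
M⁻¹ · (-33/20, 99/10)ᵀ = (1/4, 8/5)ᵀ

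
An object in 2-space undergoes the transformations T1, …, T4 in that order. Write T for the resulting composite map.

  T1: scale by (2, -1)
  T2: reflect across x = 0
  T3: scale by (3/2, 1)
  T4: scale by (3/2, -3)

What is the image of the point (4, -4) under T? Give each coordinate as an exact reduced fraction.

T(p) = (-18, -12)

T1 scale by (2, -1): (4, -4) → (8, 4)
T2 reflect across x = 0: (8, 4) → (-8, 4)
T3 scale by (3/2, 1): (-8, 4) → (-12, 4)
T4 scale by (3/2, -3): (-12, 4) → (-18, -12)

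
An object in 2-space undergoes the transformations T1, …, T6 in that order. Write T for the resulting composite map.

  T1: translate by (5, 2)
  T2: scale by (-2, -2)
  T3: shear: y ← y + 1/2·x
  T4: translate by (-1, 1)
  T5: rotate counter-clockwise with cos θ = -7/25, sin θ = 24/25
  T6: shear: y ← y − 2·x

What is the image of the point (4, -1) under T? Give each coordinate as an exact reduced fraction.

T1 translate by (5, 2): (4, -1) → (9, 1)
T2 scale by (-2, -2): (9, 1) → (-18, -2)
T3 shear: y ← y + 1/2·x: (-18, -2) → (-18, -11)
T4 translate by (-1, 1): (-18, -11) → (-19, -10)
T5 rotate counter-clockwise with cos θ = -7/25, sin θ = 24/25: (-19, -10) → (373/25, -386/25)
T6 shear: y ← y − 2·x: (373/25, -386/25) → (373/25, -1132/25)

T(p) = (373/25, -1132/25)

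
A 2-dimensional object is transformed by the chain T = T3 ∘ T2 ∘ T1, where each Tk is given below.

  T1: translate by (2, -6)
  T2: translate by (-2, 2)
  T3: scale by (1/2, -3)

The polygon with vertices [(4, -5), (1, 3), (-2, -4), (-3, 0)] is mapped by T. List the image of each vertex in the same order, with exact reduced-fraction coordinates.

T1 translate by (2, -6): (4, -5) → (6, -11); (1, 3) → (3, -3); (-2, -4) → (0, -10); (-3, 0) → (-1, -6)
T2 translate by (-2, 2): (6, -11) → (4, -9); (3, -3) → (1, -1); (0, -10) → (-2, -8); (-1, -6) → (-3, -4)
T3 scale by (1/2, -3): (4, -9) → (2, 27); (1, -1) → (1/2, 3); (-2, -8) → (-1, 24); (-3, -4) → (-3/2, 12)

image vertices: (2, 27), (1/2, 3), (-1, 24), (-3/2, 12)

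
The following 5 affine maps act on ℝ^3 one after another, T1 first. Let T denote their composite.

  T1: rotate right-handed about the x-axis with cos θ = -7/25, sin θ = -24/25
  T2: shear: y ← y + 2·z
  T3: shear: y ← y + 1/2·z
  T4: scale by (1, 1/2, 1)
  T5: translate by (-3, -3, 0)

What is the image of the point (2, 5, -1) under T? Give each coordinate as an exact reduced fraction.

T(p) = (-1, -983/100, -113/25)

T1 rotate right-handed about the x-axis with cos θ = -7/25, sin θ = -24/25: (2, 5, -1) → (2, -59/25, -113/25)
T2 shear: y ← y + 2·z: (2, -59/25, -113/25) → (2, -57/5, -113/25)
T3 shear: y ← y + 1/2·z: (2, -57/5, -113/25) → (2, -683/50, -113/25)
T4 scale by (1, 1/2, 1): (2, -683/50, -113/25) → (2, -683/100, -113/25)
T5 translate by (-3, -3, 0): (2, -683/100, -113/25) → (-1, -983/100, -113/25)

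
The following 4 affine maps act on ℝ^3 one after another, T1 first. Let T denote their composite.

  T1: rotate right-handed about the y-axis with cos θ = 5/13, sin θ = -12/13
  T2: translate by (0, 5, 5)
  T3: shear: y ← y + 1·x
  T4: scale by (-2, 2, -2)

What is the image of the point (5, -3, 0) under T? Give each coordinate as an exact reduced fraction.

T1 rotate right-handed about the y-axis with cos θ = 5/13, sin θ = -12/13: (5, -3, 0) → (25/13, -3, 60/13)
T2 translate by (0, 5, 5): (25/13, -3, 60/13) → (25/13, 2, 125/13)
T3 shear: y ← y + 1·x: (25/13, 2, 125/13) → (25/13, 51/13, 125/13)
T4 scale by (-2, 2, -2): (25/13, 51/13, 125/13) → (-50/13, 102/13, -250/13)

T(p) = (-50/13, 102/13, -250/13)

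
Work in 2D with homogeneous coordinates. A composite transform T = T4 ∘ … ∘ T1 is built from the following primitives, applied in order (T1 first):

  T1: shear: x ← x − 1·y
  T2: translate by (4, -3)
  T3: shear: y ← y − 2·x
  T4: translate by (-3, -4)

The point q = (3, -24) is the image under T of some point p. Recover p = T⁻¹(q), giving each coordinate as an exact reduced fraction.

p = (-3, -5)

T1 = [1 -1 0; 0 1 0; 0 0 1]
T2·T1 = [1 -1 4; 0 1 -3; 0 0 1]
T3·…·T1 = [1 -1 4; -2 3 -11; 0 0 1]
T4·…·T1 = [1 -1 1; -2 3 -15; 0 0 1]
det M = 1; M⁻¹ = [3 1 12; 2 1 13; 0 0 1]
M⁻¹ · (3, -24)ᵀ = (-3, -5)ᵀ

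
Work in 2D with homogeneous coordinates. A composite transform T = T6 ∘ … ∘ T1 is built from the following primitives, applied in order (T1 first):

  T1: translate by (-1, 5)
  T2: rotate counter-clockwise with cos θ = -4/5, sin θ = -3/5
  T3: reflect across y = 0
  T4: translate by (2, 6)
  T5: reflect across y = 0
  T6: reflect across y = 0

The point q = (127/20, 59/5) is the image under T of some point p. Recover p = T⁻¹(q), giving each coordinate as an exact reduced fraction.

p = (1, 9/4)

T1 = [1 0 -1; 0 1 5; 0 0 1]
T2·T1 = [-4/5 3/5 19/5; -3/5 -4/5 -17/5; 0 0 1]
T3·…·T1 = [-4/5 3/5 19/5; 3/5 4/5 17/5; 0 0 1]
T4·…·T1 = [-4/5 3/5 29/5; 3/5 4/5 47/5; 0 0 1]
T5·…·T1 = [-4/5 3/5 29/5; -3/5 -4/5 -47/5; 0 0 1]
T6·…·T1 = [-4/5 3/5 29/5; 3/5 4/5 47/5; 0 0 1]
det M = -1; M⁻¹ = [-4/5 3/5 -1; 3/5 4/5 -11; 0 0 1]
M⁻¹ · (127/20, 59/5)ᵀ = (1, 9/4)ᵀ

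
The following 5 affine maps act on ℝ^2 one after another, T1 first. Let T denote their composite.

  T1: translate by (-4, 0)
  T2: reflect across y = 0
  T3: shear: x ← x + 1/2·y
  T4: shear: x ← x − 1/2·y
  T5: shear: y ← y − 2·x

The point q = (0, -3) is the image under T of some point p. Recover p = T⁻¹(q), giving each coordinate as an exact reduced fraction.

T1 = [1 0 -4; 0 1 0; 0 0 1]
T2·T1 = [1 0 -4; 0 -1 0; 0 0 1]
T3·…·T1 = [1 -1/2 -4; 0 -1 0; 0 0 1]
T4·…·T1 = [1 0 -4; 0 -1 0; 0 0 1]
T5·…·T1 = [1 0 -4; -2 -1 8; 0 0 1]
det M = -1; M⁻¹ = [1 0 4; -2 -1 0; 0 0 1]
M⁻¹ · (0, -3)ᵀ = (4, 3)ᵀ

p = (4, 3)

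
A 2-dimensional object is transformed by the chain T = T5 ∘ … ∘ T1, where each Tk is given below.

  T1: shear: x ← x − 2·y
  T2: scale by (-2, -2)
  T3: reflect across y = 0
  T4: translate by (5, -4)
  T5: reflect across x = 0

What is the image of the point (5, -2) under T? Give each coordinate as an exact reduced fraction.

T1 shear: x ← x − 2·y: (5, -2) → (9, -2)
T2 scale by (-2, -2): (9, -2) → (-18, 4)
T3 reflect across y = 0: (-18, 4) → (-18, -4)
T4 translate by (5, -4): (-18, -4) → (-13, -8)
T5 reflect across x = 0: (-13, -8) → (13, -8)

T(p) = (13, -8)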